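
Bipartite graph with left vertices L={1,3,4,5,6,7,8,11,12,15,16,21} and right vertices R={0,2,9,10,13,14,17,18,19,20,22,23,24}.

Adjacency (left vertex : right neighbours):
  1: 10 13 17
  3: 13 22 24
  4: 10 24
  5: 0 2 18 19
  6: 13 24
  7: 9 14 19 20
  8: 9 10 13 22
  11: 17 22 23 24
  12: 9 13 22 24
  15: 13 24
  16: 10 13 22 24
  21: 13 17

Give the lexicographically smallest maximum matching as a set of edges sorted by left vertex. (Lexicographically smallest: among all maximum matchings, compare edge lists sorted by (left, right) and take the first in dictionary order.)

Lex-smallest maximum matching: {(1,10), (3,13), (4,24), (5,0), (7,14), (8,9), (11,23), (12,22), (21,17)}

|M| = 9 (so the lex-smallest maximum matching has 9 edges)
process left vertices in ascending order; for each, take the smallest-labelled available neighbour that still permits 9 edges overall, or leave it unmatched if none does
lex-smallest matching: {1-10, 3-13, 4-24, 5-0, 7-14, 8-9, 11-23, 12-22, 21-17}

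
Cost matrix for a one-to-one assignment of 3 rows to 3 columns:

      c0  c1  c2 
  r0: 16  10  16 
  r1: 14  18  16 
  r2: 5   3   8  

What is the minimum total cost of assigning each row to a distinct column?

optimal assignment: row0→col1 (cost 10), row1→col2 (cost 16), row2→col0 (cost 5)
total = 10 + 16 + 5 = 31

Minimum assignment cost: 31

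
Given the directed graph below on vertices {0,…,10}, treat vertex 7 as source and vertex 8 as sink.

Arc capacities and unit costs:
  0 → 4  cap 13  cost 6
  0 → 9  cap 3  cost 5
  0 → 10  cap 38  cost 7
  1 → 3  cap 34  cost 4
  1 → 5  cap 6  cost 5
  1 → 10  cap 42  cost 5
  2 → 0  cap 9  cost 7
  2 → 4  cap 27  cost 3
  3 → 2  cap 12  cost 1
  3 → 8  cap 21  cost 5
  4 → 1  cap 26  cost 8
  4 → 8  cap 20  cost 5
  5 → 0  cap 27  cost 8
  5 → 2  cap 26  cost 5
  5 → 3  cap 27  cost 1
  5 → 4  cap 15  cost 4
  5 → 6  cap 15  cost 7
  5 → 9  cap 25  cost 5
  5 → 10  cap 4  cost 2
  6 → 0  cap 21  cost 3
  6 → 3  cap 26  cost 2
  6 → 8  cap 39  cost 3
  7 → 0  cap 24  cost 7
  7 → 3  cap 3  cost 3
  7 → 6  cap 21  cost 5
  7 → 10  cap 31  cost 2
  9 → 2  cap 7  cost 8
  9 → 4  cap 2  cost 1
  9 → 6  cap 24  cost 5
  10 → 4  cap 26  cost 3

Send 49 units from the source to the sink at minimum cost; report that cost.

Minimum cost for 49 units: 496

shortest-cost path #1: 7→3→8 push 3 @ unit cost 8 (adds 24)
shortest-cost path #2: 7→6→8 push 21 @ unit cost 8 (adds 168)
shortest-cost path #3: 7→10→4→8 push 20 @ unit cost 10 (adds 200)
shortest-cost path #4: 7→0→9→6→8 push 3 @ unit cost 20 (adds 60)
shortest-cost path #5: 7→10→4→1→3→8 push 2 @ unit cost 22 (adds 44)
total cost = 496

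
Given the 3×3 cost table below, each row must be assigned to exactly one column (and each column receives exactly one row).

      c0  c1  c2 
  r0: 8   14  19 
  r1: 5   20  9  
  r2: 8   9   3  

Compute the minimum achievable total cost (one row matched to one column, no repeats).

Minimum assignment cost: 22

optimal assignment: row0→col1 (cost 14), row1→col0 (cost 5), row2→col2 (cost 3)
total = 14 + 5 + 3 = 22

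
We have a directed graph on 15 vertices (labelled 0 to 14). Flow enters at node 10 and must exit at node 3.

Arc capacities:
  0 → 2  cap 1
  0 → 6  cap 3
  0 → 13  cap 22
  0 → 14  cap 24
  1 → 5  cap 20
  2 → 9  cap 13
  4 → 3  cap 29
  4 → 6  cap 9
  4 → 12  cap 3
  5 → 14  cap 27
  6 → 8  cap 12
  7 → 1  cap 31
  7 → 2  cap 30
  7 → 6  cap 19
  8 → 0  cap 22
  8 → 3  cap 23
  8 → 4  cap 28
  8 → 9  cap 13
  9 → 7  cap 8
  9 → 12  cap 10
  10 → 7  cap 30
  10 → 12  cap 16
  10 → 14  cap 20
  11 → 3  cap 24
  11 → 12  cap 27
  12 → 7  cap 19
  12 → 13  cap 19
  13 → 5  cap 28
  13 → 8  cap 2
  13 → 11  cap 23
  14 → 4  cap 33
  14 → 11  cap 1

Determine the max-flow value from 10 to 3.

augment #1: 10→14→4→3 bottleneck 20, total now 20
augment #2: 10→7→6→8→3 bottleneck 12, total now 32
augment #3: 10→12→13→8→3 bottleneck 2, total now 34
augment #4: 10→12→13→11→3 bottleneck 14, total now 48
augment #5: 10→7→1→5→14→4→3 bottleneck 9, total now 57
augment #6: 10→7→1→5→14→11→3 bottleneck 1, total now 58
augment #7: 10→7→2→9→12→13→11→3 bottleneck 3, total now 61

Maximum flow value: 61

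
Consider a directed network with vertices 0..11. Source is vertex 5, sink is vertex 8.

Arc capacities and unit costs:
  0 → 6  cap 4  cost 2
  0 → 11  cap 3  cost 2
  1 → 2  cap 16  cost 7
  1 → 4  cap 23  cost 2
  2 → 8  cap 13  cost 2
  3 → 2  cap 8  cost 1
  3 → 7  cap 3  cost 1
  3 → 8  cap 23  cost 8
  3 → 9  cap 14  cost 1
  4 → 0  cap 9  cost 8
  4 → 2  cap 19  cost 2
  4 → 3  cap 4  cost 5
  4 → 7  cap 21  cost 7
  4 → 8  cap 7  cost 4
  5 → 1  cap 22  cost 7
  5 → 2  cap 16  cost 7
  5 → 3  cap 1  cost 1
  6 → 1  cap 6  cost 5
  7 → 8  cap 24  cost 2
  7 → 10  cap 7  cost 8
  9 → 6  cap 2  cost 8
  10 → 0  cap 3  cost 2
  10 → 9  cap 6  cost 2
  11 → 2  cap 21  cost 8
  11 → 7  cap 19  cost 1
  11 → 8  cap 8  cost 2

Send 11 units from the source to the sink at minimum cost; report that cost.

shortest-cost path #1: 5→3→7→8 push 1 @ unit cost 4 (adds 4)
shortest-cost path #2: 5→2→8 push 10 @ unit cost 9 (adds 90)
total cost = 94

Minimum cost for 11 units: 94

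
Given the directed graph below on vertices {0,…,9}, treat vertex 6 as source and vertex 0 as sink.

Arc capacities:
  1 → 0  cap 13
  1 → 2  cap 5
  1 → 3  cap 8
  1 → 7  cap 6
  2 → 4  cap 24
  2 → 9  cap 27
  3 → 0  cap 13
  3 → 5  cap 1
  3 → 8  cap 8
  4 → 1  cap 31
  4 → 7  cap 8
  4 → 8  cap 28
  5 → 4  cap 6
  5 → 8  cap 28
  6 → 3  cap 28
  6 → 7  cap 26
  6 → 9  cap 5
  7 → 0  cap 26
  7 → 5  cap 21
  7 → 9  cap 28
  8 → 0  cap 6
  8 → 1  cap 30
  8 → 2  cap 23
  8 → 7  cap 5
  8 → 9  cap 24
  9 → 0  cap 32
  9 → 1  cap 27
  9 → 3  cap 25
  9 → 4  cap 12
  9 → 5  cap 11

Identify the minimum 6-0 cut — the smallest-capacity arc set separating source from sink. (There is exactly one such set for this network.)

augment #1: 6→3→0 push 13
augment #2: 6→7→0 push 26
augment #3: 6→9→0 push 5
augment #4: 6→3→8→0 push 6
augment #5: 6→3→8→1→0 push 2
augment #6: 6→3→5→4→1→0 push 1
max flow = 53; residual-reachable set from 6 gives S-side
cut edges (S→T): {(3,0), (3,5), (3,8), (6,7), (6,9)} total cap 53

Min-cut arcs: {(3,0), (3,5), (3,8), (6,7), (6,9)} (total capacity 53)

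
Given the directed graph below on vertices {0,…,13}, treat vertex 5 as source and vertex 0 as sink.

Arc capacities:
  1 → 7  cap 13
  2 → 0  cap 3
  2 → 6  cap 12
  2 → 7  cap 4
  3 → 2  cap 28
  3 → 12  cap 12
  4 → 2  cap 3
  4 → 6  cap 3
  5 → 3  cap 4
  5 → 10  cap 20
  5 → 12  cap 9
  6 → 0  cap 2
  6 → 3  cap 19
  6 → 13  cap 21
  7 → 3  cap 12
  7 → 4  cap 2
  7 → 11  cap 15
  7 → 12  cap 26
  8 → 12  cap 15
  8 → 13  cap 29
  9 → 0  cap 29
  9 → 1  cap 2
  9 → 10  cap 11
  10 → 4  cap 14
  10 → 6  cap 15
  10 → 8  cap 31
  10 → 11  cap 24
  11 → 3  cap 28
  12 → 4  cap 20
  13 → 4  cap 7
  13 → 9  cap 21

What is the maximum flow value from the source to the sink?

augment #1: 5→3→2→0 bottleneck 3, total now 3
augment #2: 5→10→6→0 bottleneck 2, total now 5
augment #3: 5→10→6→13→9→0 bottleneck 13, total now 18
augment #4: 5→10→8→13→9→0 bottleneck 5, total now 23
augment #5: 5→3→2→6→13→9→0 bottleneck 1, total now 24
augment #6: 5→12→4→6→13→9→0 bottleneck 2, total now 26

Maximum flow value: 26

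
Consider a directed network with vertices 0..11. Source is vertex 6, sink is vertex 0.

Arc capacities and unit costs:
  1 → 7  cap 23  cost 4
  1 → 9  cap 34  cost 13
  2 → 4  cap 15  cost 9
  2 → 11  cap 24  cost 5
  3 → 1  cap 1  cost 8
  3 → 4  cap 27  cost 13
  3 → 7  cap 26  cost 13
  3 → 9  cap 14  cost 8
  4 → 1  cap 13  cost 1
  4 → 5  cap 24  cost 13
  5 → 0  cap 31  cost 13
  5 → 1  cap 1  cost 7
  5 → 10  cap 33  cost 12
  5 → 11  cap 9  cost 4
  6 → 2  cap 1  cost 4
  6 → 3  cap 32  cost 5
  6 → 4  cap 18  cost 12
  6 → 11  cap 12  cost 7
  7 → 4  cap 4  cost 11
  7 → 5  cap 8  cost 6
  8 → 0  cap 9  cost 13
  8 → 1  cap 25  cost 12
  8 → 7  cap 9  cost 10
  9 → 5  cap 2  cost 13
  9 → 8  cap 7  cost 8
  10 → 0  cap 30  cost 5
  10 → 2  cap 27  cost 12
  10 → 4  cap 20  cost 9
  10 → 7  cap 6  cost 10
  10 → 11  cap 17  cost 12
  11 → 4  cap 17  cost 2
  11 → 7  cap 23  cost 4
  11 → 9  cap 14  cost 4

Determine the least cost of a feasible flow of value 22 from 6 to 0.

shortest-cost path #1: 6→11→7→5→0 push 8 @ unit cost 30 (adds 240)
shortest-cost path #2: 6→11→9→8→0 push 4 @ unit cost 32 (adds 128)
shortest-cost path #3: 6→3→9→8→0 push 3 @ unit cost 34 (adds 102)
shortest-cost path #4: 6→2→11→4→5→0 push 1 @ unit cost 37 (adds 37)
shortest-cost path #5: 6→3→9→11→4→5→0 push 4 @ unit cost 37 (adds 148)
shortest-cost path #6: 6→4→5→0 push 2 @ unit cost 38 (adds 76)
total cost = 731

Minimum cost for 22 units: 731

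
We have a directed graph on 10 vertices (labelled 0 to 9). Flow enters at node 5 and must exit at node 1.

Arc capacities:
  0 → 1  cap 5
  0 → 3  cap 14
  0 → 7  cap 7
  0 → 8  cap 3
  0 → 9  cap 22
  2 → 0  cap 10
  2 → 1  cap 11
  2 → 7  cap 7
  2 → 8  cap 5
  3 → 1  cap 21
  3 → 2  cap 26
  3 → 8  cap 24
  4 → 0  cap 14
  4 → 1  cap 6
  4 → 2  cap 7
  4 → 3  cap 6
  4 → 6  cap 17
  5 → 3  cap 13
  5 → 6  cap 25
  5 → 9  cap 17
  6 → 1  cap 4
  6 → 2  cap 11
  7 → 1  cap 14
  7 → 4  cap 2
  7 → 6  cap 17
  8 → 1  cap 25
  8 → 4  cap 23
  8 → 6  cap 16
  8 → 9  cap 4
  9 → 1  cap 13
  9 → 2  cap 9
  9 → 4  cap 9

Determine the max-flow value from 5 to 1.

augment #1: 5→3→1 bottleneck 13, total now 13
augment #2: 5→6→1 bottleneck 4, total now 17
augment #3: 5→9→1 bottleneck 13, total now 30
augment #4: 5→6→2→1 bottleneck 11, total now 41
augment #5: 5→9→4→1 bottleneck 4, total now 45

Maximum flow value: 45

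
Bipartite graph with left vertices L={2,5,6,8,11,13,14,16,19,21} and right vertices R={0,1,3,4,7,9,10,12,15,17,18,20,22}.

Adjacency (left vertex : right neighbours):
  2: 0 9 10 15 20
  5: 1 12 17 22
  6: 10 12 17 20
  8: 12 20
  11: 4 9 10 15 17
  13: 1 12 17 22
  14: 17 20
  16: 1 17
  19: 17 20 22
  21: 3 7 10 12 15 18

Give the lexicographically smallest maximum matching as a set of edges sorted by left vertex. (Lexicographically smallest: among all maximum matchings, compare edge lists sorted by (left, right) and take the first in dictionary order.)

|M| = 9 (so the lex-smallest maximum matching has 9 edges)
process left vertices in ascending order; for each, take the smallest-labelled available neighbour that still permits 9 edges overall, or leave it unmatched if none does
lex-smallest matching: {2-0, 5-1, 6-10, 8-12, 11-4, 13-17, 14-20, 19-22, 21-3}

Lex-smallest maximum matching: {(2,0), (5,1), (6,10), (8,12), (11,4), (13,17), (14,20), (19,22), (21,3)}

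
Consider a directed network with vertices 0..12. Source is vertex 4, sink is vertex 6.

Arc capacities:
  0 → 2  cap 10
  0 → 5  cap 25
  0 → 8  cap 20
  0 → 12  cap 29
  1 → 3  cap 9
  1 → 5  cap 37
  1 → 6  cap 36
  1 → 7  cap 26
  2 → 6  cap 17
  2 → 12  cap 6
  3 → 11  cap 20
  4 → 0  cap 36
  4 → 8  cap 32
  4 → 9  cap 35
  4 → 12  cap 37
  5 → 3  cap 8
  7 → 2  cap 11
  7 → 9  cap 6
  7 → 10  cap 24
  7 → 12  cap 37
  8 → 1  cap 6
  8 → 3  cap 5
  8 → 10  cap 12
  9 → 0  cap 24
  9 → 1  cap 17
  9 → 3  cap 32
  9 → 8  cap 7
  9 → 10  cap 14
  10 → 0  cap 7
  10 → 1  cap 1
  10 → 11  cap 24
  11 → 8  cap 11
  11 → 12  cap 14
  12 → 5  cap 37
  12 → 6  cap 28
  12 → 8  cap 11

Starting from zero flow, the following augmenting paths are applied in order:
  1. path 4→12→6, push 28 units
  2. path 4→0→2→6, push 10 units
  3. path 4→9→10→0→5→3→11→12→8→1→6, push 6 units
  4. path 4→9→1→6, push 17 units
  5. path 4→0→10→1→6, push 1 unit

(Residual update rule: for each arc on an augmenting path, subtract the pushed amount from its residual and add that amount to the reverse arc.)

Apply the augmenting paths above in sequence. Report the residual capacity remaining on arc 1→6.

after path 1 (4→12→6, push 28): res(1,6)=36
after path 2 (4→0→2→6, push 10): res(1,6)=36
after path 3 (4→9→10→0→5→3→11→12→8→1→6, push 6): res(1,6)=30
after path 4 (4→9→1→6, push 17): res(1,6)=13
after path 5 (4→0→10→1→6, push 1): res(1,6)=12

Residual capacity of (1,6): 12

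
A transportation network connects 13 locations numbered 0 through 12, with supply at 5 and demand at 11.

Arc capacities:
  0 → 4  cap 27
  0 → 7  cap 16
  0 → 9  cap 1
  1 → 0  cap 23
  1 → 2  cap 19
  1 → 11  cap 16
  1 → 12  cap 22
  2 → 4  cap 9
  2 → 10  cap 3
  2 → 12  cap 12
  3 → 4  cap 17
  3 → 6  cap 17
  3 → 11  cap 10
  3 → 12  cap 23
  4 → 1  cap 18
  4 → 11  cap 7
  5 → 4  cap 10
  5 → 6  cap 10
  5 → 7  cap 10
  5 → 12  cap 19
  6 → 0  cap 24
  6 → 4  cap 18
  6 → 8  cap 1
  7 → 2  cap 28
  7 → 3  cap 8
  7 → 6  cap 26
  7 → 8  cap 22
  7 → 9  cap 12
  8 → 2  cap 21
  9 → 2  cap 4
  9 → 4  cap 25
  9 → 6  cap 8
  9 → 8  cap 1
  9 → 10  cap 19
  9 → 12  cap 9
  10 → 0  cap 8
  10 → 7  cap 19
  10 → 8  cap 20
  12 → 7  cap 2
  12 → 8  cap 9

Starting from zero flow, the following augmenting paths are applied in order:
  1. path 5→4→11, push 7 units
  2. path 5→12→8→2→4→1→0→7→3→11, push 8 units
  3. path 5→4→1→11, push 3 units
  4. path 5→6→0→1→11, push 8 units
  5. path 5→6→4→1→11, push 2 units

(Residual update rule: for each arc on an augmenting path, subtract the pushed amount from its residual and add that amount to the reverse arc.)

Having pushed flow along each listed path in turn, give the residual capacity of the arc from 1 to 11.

after path 1 (5→4→11, push 7): res(1,11)=16
after path 2 (5→12→8→2→4→1→0→7→3→11, push 8): res(1,11)=16
after path 3 (5→4→1→11, push 3): res(1,11)=13
after path 4 (5→6→0→1→11, push 8): res(1,11)=5
after path 5 (5→6→4→1→11, push 2): res(1,11)=3

Residual capacity of (1,11): 3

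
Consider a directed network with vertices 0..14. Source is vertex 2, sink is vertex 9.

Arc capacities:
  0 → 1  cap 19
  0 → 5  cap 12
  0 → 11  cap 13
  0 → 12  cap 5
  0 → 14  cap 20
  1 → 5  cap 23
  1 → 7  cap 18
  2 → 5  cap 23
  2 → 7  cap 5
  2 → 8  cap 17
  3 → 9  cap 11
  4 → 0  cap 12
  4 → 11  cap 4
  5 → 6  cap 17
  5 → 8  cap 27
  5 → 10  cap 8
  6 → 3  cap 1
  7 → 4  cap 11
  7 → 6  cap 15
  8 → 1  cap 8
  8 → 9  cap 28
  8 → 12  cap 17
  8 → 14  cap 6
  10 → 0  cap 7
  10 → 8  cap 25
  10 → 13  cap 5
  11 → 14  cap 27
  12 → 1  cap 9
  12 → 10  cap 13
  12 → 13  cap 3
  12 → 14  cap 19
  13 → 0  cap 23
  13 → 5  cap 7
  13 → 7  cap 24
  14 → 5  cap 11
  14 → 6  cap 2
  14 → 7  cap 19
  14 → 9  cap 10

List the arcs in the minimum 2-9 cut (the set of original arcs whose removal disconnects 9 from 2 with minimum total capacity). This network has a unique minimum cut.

Min-cut arcs: {(6,3), (8,9), (14,9)} (total capacity 39)

augment #1: 2→8→9 push 17
augment #2: 2→5→8→9 push 11
augment #3: 2→5→6→3→9 push 1
augment #4: 2→5→8→14→9 push 6
augment #5: 2→5→8→12→14→9 push 4
max flow = 39; residual-reachable set from 2 gives S-side
cut edges (S→T): {(6,3), (8,9), (14,9)} total cap 39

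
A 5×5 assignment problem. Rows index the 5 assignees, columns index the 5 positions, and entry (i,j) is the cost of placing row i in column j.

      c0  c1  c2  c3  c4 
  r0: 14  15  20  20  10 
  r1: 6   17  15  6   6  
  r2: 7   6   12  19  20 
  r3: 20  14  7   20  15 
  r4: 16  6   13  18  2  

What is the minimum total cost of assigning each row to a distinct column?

Minimum assignment cost: 35

optimal assignment: row0→col0 (cost 14), row1→col3 (cost 6), row2→col1 (cost 6), row3→col2 (cost 7), row4→col4 (cost 2)
total = 14 + 6 + 6 + 7 + 2 = 35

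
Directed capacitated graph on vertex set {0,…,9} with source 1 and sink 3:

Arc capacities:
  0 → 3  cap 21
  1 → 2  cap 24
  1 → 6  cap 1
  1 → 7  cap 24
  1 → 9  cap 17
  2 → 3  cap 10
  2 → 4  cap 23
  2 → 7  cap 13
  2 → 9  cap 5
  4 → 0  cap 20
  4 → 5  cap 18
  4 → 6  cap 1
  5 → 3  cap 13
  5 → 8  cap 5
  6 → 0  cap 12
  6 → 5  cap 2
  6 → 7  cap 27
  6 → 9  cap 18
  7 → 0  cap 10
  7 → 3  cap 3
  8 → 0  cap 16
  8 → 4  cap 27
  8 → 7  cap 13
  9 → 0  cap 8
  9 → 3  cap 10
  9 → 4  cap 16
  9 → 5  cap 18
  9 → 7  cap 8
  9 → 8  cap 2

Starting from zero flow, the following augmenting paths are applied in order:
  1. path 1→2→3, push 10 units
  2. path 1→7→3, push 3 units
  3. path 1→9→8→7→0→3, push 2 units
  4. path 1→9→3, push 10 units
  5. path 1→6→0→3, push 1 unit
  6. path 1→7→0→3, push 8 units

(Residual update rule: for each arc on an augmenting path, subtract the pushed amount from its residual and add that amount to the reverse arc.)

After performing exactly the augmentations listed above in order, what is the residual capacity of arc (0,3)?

Residual capacity of (0,3): 10

after path 1 (1→2→3, push 10): res(0,3)=21
after path 2 (1→7→3, push 3): res(0,3)=21
after path 3 (1→9→8→7→0→3, push 2): res(0,3)=19
after path 4 (1→9→3, push 10): res(0,3)=19
after path 5 (1→6→0→3, push 1): res(0,3)=18
after path 6 (1→7→0→3, push 8): res(0,3)=10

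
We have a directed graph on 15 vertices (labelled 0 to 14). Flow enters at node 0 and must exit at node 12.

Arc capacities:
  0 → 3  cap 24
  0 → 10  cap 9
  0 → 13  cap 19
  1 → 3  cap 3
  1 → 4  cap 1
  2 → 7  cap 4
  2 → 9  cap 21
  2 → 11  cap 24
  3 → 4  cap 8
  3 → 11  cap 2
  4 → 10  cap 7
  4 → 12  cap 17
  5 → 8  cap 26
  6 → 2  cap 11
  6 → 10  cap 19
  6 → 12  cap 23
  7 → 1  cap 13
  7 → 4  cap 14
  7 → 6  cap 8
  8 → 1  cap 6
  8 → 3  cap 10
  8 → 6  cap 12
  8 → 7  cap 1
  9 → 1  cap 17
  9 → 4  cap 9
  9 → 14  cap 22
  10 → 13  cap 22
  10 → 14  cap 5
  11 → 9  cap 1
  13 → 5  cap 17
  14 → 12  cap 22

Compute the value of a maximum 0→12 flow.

augment #1: 0→3→4→12 bottleneck 8, total now 8
augment #2: 0→10→14→12 bottleneck 5, total now 13
augment #3: 0→3→11→9→4→12 bottleneck 1, total now 14
augment #4: 0→13→5→8→6→12 bottleneck 12, total now 26
augment #5: 0→13→5→8→1→4→12 bottleneck 1, total now 27
augment #6: 0→13→5→8→7→4→12 bottleneck 1, total now 28

Maximum flow value: 28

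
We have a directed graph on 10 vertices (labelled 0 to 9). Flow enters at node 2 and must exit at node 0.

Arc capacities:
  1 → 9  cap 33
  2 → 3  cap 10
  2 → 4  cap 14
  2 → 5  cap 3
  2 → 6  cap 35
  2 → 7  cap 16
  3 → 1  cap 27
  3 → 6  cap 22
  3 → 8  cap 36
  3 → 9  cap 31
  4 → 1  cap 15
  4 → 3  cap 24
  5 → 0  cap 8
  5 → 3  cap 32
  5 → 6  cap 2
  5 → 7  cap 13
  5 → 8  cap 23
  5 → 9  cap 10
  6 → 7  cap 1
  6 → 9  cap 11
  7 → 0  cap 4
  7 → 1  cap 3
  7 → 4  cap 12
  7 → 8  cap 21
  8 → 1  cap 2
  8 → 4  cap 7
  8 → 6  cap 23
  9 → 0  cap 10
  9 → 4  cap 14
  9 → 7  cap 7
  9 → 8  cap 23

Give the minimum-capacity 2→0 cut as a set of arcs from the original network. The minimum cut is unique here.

augment #1: 2→5→0 push 3
augment #2: 2→7→0 push 4
augment #3: 2→3→9→0 push 10
max flow = 17; residual-reachable set from 2 gives S-side
cut edges (S→T): {(2,5), (7,0), (9,0)} total cap 17

Min-cut arcs: {(2,5), (7,0), (9,0)} (total capacity 17)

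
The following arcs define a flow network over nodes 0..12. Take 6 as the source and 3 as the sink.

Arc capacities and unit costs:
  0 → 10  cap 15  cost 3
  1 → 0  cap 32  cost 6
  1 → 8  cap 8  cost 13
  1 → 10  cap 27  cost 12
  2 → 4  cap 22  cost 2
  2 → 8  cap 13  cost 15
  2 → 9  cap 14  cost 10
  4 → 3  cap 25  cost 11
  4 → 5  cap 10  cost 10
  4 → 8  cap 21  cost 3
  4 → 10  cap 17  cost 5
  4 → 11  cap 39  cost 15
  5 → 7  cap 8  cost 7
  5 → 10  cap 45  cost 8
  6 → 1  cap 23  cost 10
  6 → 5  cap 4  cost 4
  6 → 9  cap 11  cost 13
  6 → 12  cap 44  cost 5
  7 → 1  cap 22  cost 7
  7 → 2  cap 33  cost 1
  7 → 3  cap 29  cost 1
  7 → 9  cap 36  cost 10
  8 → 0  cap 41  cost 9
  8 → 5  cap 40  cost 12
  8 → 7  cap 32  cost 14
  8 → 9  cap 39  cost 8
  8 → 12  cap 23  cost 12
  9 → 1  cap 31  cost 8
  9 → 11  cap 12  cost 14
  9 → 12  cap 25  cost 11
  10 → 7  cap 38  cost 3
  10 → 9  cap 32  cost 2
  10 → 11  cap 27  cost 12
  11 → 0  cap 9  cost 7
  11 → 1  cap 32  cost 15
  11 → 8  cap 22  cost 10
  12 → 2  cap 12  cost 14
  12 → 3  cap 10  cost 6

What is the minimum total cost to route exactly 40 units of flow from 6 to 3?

Minimum cost for 40 units: 803

shortest-cost path #1: 6→12→3 push 10 @ unit cost 11 (adds 110)
shortest-cost path #2: 6→5→7→3 push 4 @ unit cost 12 (adds 48)
shortest-cost path #3: 6→1→0→10→7→3 push 15 @ unit cost 23 (adds 345)
shortest-cost path #4: 6→1→10→7→3 push 8 @ unit cost 26 (adds 208)
shortest-cost path #5: 6→12→2→4→10→7→3 push 2 @ unit cost 30 (adds 60)
shortest-cost path #6: 6→12→2→4→3 push 1 @ unit cost 32 (adds 32)
total cost = 803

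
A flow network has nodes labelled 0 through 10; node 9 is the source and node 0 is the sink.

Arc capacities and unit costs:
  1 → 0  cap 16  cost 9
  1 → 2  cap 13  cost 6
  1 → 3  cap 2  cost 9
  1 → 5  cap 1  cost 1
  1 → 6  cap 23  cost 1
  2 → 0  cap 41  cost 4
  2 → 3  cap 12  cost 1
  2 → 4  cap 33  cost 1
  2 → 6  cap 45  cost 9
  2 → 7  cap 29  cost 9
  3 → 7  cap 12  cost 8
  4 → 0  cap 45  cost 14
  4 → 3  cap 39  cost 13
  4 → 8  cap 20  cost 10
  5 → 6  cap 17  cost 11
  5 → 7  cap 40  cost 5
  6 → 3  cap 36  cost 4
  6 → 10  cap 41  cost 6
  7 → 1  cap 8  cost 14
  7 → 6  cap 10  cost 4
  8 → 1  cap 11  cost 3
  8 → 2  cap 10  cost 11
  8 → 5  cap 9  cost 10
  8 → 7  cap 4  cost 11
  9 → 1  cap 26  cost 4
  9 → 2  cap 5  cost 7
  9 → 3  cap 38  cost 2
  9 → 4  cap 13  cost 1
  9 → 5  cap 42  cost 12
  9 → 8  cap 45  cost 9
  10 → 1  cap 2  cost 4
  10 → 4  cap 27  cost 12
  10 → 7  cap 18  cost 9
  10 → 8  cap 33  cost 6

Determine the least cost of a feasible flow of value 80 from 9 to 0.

Minimum cost for 80 units: 1999

shortest-cost path #1: 9→2→0 push 5 @ unit cost 11 (adds 55)
shortest-cost path #2: 9→1→0 push 16 @ unit cost 13 (adds 208)
shortest-cost path #3: 9→1→2→0 push 10 @ unit cost 14 (adds 140)
shortest-cost path #4: 9→4→0 push 13 @ unit cost 15 (adds 195)
shortest-cost path #5: 9→8→1→2→0 push 3 @ unit cost 22 (adds 66)
shortest-cost path #6: 9→8→2→0 push 10 @ unit cost 24 (adds 240)
shortest-cost path #7: 9→8→1→6→10→4→0 push 8 @ unit cost 45 (adds 360)
shortest-cost path #8: 9→3→7→6→10→4→0 push 10 @ unit cost 46 (adds 460)
shortest-cost path #9: 9→5→6→10→4→0 push 5 @ unit cost 55 (adds 275)
total cost = 1999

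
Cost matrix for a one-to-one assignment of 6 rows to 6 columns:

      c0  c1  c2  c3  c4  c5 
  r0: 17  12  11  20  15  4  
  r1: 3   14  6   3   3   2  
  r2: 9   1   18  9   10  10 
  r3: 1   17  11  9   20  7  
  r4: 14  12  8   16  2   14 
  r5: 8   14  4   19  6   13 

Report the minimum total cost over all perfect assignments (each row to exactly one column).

Minimum assignment cost: 15

optimal assignment: row0→col5 (cost 4), row1→col3 (cost 3), row2→col1 (cost 1), row3→col0 (cost 1), row4→col4 (cost 2), row5→col2 (cost 4)
total = 4 + 3 + 1 + 1 + 2 + 4 = 15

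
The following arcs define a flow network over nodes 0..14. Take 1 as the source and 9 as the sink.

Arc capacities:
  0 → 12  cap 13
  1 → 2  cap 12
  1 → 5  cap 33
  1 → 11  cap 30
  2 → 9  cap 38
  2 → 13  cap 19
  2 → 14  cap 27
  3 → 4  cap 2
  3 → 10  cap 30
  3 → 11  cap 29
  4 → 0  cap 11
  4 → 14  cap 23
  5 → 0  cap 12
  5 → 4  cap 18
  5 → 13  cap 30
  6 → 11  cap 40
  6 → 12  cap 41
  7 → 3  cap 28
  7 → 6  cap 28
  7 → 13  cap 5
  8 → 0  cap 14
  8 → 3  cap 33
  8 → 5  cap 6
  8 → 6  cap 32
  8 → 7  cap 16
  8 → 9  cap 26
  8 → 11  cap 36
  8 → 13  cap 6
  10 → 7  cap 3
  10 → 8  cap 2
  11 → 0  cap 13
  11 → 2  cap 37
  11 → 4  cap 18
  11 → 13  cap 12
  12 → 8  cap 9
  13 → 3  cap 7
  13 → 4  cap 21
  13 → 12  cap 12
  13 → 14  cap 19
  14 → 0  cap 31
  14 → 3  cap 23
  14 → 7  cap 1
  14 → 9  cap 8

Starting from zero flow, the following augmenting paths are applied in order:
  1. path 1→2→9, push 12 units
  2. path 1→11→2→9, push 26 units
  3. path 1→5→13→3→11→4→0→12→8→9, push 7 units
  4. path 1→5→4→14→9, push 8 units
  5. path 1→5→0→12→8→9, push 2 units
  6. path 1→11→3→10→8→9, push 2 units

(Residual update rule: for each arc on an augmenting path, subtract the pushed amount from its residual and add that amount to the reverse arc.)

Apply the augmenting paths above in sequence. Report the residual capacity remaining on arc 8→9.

after path 1 (1→2→9, push 12): res(8,9)=26
after path 2 (1→11→2→9, push 26): res(8,9)=26
after path 3 (1→5→13→3→11→4→0→12→8→9, push 7): res(8,9)=19
after path 4 (1→5→4→14→9, push 8): res(8,9)=19
after path 5 (1→5→0→12→8→9, push 2): res(8,9)=17
after path 6 (1→11→3→10→8→9, push 2): res(8,9)=15

Residual capacity of (8,9): 15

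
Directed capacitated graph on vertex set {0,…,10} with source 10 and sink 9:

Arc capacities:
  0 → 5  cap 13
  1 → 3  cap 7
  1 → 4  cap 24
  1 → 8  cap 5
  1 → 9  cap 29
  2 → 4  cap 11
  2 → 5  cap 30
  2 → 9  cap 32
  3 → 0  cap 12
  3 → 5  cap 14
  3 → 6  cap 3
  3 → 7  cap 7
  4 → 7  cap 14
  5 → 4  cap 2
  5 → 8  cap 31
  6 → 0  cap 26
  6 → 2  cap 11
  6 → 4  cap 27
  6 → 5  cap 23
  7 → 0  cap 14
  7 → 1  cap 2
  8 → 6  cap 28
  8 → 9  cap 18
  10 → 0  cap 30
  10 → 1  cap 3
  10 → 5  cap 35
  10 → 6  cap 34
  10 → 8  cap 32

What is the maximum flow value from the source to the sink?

augment #1: 10→1→9 bottleneck 3, total now 3
augment #2: 10→8→9 bottleneck 18, total now 21
augment #3: 10→6→2→9 bottleneck 11, total now 32
augment #4: 10→5→4→7→1→9 bottleneck 2, total now 34

Maximum flow value: 34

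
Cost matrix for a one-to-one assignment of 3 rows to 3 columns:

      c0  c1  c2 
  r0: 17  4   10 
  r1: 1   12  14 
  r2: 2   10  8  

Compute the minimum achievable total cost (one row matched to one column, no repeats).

Minimum assignment cost: 13

optimal assignment: row0→col1 (cost 4), row1→col0 (cost 1), row2→col2 (cost 8)
total = 4 + 1 + 8 = 13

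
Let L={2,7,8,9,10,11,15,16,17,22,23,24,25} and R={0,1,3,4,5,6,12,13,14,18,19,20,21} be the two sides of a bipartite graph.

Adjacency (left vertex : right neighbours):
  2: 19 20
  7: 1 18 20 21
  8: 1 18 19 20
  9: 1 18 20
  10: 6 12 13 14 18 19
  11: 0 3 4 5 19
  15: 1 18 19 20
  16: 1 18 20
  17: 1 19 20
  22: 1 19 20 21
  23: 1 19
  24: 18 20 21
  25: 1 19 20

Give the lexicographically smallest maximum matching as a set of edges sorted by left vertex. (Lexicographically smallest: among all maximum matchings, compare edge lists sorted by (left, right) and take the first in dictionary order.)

|M| = 7 (so the lex-smallest maximum matching has 7 edges)
process left vertices in ascending order; for each, take the smallest-labelled available neighbour that still permits 7 edges overall, or leave it unmatched if none does
lex-smallest matching: {2-19, 7-1, 8-18, 9-20, 10-6, 11-0, 22-21}

Lex-smallest maximum matching: {(2,19), (7,1), (8,18), (9,20), (10,6), (11,0), (22,21)}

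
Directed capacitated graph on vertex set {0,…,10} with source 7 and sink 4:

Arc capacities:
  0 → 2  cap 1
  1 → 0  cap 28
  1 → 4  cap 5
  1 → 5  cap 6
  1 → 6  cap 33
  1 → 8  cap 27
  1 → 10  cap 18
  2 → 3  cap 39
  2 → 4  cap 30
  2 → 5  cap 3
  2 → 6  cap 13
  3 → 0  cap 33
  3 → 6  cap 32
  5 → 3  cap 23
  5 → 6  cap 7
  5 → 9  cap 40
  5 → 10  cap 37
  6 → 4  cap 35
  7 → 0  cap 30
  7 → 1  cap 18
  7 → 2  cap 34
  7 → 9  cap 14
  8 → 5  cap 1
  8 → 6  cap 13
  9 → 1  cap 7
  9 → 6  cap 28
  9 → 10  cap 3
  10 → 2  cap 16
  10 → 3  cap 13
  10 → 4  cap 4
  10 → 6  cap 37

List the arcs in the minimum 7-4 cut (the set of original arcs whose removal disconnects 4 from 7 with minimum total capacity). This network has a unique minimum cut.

augment #1: 7→1→4 push 5
augment #2: 7→2→4 push 30
augment #3: 7→1→6→4 push 13
augment #4: 7→2→6→4 push 4
augment #5: 7→9→6→4 push 14
augment #6: 7→0→2→6→4 push 1
max flow = 67; residual-reachable set from 7 gives S-side
cut edges (S→T): {(0,2), (7,1), (7,2), (7,9)} total cap 67

Min-cut arcs: {(0,2), (7,1), (7,2), (7,9)} (total capacity 67)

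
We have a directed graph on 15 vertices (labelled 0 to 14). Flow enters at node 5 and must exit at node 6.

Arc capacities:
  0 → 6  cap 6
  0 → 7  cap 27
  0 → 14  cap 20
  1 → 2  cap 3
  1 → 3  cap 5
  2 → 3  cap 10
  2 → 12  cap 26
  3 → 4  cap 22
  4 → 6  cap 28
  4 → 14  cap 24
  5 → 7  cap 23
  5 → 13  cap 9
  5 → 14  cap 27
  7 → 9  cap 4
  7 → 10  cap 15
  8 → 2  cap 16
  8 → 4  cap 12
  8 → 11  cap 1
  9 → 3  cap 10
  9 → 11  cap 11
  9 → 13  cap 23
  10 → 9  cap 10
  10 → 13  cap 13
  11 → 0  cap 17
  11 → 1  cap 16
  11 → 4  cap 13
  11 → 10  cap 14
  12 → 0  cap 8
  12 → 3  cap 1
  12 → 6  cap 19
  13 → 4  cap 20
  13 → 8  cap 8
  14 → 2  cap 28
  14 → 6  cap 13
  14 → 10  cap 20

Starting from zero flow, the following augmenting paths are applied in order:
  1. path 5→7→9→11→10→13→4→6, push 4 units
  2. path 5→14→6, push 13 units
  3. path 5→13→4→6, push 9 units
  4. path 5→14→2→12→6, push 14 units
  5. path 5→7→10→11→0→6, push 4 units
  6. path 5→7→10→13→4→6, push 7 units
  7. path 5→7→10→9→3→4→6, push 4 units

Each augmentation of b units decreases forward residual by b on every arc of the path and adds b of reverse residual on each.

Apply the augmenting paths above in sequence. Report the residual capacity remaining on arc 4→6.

after path 1 (5→7→9→11→10→13→4→6, push 4): res(4,6)=24
after path 2 (5→14→6, push 13): res(4,6)=24
after path 3 (5→13→4→6, push 9): res(4,6)=15
after path 4 (5→14→2→12→6, push 14): res(4,6)=15
after path 5 (5→7→10→11→0→6, push 4): res(4,6)=15
after path 6 (5→7→10→13→4→6, push 7): res(4,6)=8
after path 7 (5→7→10→9→3→4→6, push 4): res(4,6)=4

Residual capacity of (4,6): 4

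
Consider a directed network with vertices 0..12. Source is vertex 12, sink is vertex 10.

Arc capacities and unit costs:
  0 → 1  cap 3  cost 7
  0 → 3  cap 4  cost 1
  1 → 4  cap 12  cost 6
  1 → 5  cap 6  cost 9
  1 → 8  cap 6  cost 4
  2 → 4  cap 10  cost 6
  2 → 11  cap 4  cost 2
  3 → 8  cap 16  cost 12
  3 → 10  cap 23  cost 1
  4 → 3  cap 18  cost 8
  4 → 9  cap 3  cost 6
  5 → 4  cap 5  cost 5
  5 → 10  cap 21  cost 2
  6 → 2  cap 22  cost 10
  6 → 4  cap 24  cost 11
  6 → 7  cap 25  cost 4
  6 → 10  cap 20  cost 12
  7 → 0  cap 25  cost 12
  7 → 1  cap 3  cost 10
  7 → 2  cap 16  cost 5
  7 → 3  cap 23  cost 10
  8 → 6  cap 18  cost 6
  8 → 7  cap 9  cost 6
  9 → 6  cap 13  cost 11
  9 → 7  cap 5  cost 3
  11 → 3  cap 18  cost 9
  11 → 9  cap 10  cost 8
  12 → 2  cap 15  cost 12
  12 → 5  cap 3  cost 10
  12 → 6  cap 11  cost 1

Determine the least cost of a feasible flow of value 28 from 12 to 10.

Minimum cost for 28 units: 545

shortest-cost path #1: 12→5→10 push 3 @ unit cost 12 (adds 36)
shortest-cost path #2: 12→6→10 push 11 @ unit cost 13 (adds 143)
shortest-cost path #3: 12→2→11→3→10 push 4 @ unit cost 24 (adds 96)
shortest-cost path #4: 12→2→4→3→10 push 10 @ unit cost 27 (adds 270)
total cost = 545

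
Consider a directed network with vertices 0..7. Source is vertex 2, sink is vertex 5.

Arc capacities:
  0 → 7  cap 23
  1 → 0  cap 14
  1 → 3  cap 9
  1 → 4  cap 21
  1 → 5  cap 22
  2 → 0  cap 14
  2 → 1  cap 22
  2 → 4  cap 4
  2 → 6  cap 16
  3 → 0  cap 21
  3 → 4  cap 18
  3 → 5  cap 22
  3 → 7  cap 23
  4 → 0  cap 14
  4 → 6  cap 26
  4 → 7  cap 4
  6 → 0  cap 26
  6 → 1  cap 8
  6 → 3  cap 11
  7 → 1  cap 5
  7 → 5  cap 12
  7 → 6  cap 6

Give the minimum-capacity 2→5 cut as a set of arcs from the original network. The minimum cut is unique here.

augment #1: 2→1→5 push 22
augment #2: 2→0→7→5 push 12
augment #3: 2→6→3→5 push 11
augment #4: 2→6→1→3→5 push 5
augment #5: 2→0→7→1→3→5 push 2
augment #6: 2→4→6→1→3→5 push 2
max flow = 54; residual-reachable set from 2 gives S-side
cut edges (S→T): {(1,3), (1,5), (6,3), (7,5)} total cap 54

Min-cut arcs: {(1,3), (1,5), (6,3), (7,5)} (total capacity 54)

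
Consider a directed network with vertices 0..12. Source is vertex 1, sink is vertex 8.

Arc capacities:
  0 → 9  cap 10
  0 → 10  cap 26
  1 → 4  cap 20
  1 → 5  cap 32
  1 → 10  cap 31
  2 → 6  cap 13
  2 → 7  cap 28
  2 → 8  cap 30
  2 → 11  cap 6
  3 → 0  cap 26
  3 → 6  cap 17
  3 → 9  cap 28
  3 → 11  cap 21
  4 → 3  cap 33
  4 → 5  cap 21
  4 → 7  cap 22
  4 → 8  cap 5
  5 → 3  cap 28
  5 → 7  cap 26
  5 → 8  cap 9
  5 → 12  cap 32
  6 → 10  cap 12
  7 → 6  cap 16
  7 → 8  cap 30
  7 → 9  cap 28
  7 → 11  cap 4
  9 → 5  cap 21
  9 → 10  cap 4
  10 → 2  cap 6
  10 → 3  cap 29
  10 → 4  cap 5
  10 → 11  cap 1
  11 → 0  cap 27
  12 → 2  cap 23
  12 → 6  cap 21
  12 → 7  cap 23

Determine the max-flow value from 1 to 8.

augment #1: 1→4→8 bottleneck 5, total now 5
augment #2: 1→5→8 bottleneck 9, total now 14
augment #3: 1→4→7→8 bottleneck 15, total now 29
augment #4: 1→5→7→8 bottleneck 15, total now 44
augment #5: 1→10→2→8 bottleneck 6, total now 50
augment #6: 1→5→12→2→8 bottleneck 8, total now 58
augment #7: 1→10→4→5→12→2→8 bottleneck 5, total now 63
augment #8: 1→10→3→9→5→12→2→8 bottleneck 10, total now 73

Maximum flow value: 73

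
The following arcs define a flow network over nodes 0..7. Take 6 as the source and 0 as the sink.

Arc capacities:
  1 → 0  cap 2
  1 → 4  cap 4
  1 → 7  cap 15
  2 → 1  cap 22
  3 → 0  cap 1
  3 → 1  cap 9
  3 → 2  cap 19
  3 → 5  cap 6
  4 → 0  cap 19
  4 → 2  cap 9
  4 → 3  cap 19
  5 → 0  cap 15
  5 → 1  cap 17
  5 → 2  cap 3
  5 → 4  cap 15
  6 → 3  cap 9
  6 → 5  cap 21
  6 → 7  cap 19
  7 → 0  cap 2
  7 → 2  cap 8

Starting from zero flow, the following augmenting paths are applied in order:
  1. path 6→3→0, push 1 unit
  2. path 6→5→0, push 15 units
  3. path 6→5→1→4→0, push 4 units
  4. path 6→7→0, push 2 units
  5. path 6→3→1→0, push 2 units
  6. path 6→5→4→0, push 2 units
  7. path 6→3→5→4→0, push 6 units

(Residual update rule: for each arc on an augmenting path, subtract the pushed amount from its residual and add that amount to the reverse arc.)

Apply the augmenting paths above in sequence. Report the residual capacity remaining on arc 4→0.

Residual capacity of (4,0): 7

after path 1 (6→3→0, push 1): res(4,0)=19
after path 2 (6→5→0, push 15): res(4,0)=19
after path 3 (6→5→1→4→0, push 4): res(4,0)=15
after path 4 (6→7→0, push 2): res(4,0)=15
after path 5 (6→3→1→0, push 2): res(4,0)=15
after path 6 (6→5→4→0, push 2): res(4,0)=13
after path 7 (6→3→5→4→0, push 6): res(4,0)=7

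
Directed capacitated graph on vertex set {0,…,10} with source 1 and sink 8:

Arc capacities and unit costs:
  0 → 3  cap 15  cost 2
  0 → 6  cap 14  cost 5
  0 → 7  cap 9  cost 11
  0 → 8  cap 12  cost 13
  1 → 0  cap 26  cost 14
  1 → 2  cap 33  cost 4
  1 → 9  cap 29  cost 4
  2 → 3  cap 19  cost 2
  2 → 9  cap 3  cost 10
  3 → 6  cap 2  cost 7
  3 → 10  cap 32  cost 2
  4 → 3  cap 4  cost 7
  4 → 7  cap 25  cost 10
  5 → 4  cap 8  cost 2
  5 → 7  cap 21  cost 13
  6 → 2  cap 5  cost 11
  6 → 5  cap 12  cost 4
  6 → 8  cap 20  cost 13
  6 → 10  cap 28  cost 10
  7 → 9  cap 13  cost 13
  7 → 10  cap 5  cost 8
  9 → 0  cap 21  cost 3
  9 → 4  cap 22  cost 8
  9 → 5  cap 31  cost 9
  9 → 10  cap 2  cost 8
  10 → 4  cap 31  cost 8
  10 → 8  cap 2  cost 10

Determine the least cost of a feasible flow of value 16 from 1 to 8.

Minimum cost for 16 units: 326

shortest-cost path #1: 1→2→3→10→8 push 2 @ unit cost 18 (adds 36)
shortest-cost path #2: 1→9→0→8 push 12 @ unit cost 20 (adds 240)
shortest-cost path #3: 1→9→0→6→8 push 2 @ unit cost 25 (adds 50)
total cost = 326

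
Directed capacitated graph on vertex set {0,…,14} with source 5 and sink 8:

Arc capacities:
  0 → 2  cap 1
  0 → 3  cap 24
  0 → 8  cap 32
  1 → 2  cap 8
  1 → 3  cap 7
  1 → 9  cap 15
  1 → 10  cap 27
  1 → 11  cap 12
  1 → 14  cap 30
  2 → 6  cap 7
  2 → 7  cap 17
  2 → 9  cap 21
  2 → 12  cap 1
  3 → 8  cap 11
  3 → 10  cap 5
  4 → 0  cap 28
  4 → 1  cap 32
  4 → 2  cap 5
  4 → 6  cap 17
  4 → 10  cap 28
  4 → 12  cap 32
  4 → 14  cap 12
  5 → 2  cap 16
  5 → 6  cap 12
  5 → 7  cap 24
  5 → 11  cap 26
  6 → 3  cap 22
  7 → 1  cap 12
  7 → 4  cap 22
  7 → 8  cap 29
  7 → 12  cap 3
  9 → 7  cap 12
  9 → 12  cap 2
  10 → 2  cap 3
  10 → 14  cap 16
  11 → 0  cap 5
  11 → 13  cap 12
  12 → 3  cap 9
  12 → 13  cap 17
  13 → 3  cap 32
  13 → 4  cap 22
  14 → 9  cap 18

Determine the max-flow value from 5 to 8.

Maximum flow value: 69

augment #1: 5→7→8 bottleneck 24, total now 24
augment #2: 5→2→7→8 bottleneck 5, total now 29
augment #3: 5→6→3→8 bottleneck 11, total now 40
augment #4: 5→11→0→8 bottleneck 5, total now 45
augment #5: 5→2→7→4→0→8 bottleneck 11, total now 56
augment #6: 5→11→13→4→0→8 bottleneck 12, total now 68
augment #7: 5→6→3→10→2→7→4→0→8 bottleneck 1, total now 69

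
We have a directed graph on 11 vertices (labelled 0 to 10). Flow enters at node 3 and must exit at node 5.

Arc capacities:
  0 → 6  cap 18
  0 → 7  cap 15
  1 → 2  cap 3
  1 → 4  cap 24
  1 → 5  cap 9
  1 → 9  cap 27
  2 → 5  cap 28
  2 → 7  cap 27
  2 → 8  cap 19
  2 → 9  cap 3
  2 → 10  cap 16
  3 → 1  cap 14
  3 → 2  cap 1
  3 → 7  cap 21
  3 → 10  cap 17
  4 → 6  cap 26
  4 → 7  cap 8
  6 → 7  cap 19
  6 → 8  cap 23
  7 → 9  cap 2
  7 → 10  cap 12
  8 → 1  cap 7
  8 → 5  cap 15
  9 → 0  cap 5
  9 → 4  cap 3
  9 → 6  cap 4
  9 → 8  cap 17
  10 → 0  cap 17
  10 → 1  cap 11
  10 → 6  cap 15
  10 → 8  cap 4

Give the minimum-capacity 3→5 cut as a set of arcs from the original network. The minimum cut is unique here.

Min-cut arcs: {(1,2), (1,5), (3,2), (8,5)} (total capacity 28)

augment #1: 3→1→5 push 9
augment #2: 3→2→5 push 1
augment #3: 3→1→2→5 push 3
augment #4: 3→10→8→5 push 4
augment #5: 3→1→9→8→5 push 2
augment #6: 3→7→9→8→5 push 2
augment #7: 3→10→6→8→5 push 7
max flow = 28; residual-reachable set from 3 gives S-side
cut edges (S→T): {(1,2), (1,5), (3,2), (8,5)} total cap 28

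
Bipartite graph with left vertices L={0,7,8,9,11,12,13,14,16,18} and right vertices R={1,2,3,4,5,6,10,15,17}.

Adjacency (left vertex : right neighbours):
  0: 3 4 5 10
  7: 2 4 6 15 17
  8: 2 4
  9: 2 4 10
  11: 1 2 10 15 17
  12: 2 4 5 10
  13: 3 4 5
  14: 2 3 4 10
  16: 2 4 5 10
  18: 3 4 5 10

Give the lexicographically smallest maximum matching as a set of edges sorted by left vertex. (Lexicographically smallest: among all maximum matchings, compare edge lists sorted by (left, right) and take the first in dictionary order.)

|M| = 7 (so the lex-smallest maximum matching has 7 edges)
process left vertices in ascending order; for each, take the smallest-labelled available neighbour that still permits 7 edges overall, or leave it unmatched if none does
lex-smallest matching: {0-3, 7-6, 8-2, 9-4, 11-1, 12-5, 14-10}

Lex-smallest maximum matching: {(0,3), (7,6), (8,2), (9,4), (11,1), (12,5), (14,10)}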